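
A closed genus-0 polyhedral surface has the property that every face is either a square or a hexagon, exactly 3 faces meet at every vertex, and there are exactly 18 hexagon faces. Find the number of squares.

Let x be the number of squares; then F = 18 + x.
Edge–face incidences: 2E = 6·18 + 4·x = 108 + 4x.
Every vertex has degree 3, so 3V = 2E.
Euler: V − E + F = 2 ⇒ (2E)/3 − E + (18 + x) = 2.
Multiply by 6: 2·(2E) − 3·(2E) + 6·(18 + x) = 12, i.e. 108 + 6x − (108 + 4x) = 12.
Collecting terms: 2x = 12, so x = 6.
Then 2E = 108 + 4·6 = 132, so E = 66, V = 2E/3 = 44, F = 18 + 6 = 24.

6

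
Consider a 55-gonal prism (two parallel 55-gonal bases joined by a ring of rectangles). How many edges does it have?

165

A prism on an n-gon has two n-gon bases and n rectangular sides: V = 2·55 = 110, E = 3·55 = 165, F = 55 + 2 = 57.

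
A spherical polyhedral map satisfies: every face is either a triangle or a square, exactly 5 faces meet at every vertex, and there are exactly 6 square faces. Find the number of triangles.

32

Let x be the number of triangles; then F = 6 + x.
Edge–face incidences: 2E = 4·6 + 3·x = 24 + 3x.
Every vertex has degree 5, so 5V = 2E.
Euler: V − E + F = 2 ⇒ (2E)/5 − E + (6 + x) = 2.
Multiply by 10: 2·(2E) − 5·(2E) + 10·(6 + x) = 20, i.e. 60 + 10x − 3·(24 + 3x) = 20.
Collecting terms: x − 12 = 20, so x = 32.
Then 2E = 24 + 3·32 = 120, so E = 60, V = 2E/5 = 24, F = 6 + 32 = 38.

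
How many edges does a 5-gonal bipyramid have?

A bipyramid over an n-gon has 2n triangular faces and n + 2 vertices: V = 5 + 2 = 7, E = 3·5 = 15, F = 2·5 = 10.

15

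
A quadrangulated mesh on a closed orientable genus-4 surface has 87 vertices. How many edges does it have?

χ = 2 − 2·4 = -6, and every face is a square so 4F = 2E.
V − E + F = -6 with E = 4F/2 gives 87 − (4/2 − 1)·F = -6, so F = 93 and E = 186.

186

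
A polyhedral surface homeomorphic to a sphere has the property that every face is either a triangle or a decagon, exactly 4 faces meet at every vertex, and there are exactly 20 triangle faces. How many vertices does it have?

20

Let x be the number of decagons; then F = 20 + x.
Edge–face incidences: 2E = 3·20 + 10·x = 60 + 10x.
Every vertex has degree 4, so 4V = 2E.
Euler: V − E + F = 2 ⇒ (2E)/4 − E + (20 + x) = 2.
Multiply by 8: 2·(2E) − 4·(2E) + 8·(20 + x) = 16, i.e. 160 + 8x − 2·(60 + 10x) = 16.
Collecting terms: −12x + 40 = 16, so −12x = −24, so x = 2.
Then 2E = 60 + 10·2 = 80, so E = 40, V = 2E/4 = 20, F = 20 + 2 = 22.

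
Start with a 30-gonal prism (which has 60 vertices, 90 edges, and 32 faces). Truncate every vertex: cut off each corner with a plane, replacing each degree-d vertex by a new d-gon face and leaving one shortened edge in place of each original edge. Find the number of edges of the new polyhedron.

Truncation replaces each original edge-end by a new vertex, so V′ = 2E = 180.
Each original edge survives, and each old vertex of degree d contributes d new edges; summing degrees gives Σd = 2E, so E′ = E + 2E = 3E = 270.
Each original face survives and each original vertex becomes one new face: F′ = F + V = 92.

270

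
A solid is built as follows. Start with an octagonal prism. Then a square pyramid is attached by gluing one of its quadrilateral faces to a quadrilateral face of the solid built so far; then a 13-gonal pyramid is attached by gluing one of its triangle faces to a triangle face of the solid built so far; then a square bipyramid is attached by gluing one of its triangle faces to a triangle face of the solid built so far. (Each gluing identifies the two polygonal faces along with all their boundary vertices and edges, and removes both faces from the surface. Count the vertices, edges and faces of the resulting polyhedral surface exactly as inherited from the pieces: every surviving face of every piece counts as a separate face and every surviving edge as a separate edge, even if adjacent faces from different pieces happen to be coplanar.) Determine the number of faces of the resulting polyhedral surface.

An octagonal prism: V=16, E=24, F=10.
Attach a square pyramid (V=5, E=8, F=5) along a 4-gon: merge 4 vertices and 4 edges, delete both glued faces → V=17, E=28, F=13.
Attach a 13-gonal pyramid (V=14, E=26, F=14) along a 3-gon: merge 3 vertices and 3 edges, delete both glued faces → V=28, E=51, F=25.
Attach a square bipyramid (V=6, E=12, F=8) along a 3-gon: merge 3 vertices and 3 edges, delete both glued faces → V=31, E=60, F=31.
Check: V − E + F = 31 − 60 + 31 = 2.

31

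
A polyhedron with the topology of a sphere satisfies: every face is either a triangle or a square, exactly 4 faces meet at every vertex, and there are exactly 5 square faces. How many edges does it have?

Let x be the number of triangles; then F = 5 + x.
Edge–face incidences: 2E = 4·5 + 3·x = 20 + 3x.
Every vertex has degree 4, so 4V = 2E.
Euler: V − E + F = 2 ⇒ (2E)/4 − E + (5 + x) = 2.
Multiply by 8: 2·(2E) − 4·(2E) + 8·(5 + x) = 16, i.e. 40 + 8x − 2·(20 + 3x) = 16.
Collecting terms: 2x = 16, so x = 8.
Then 2E = 20 + 3·8 = 44, so E = 22, V = 2E/4 = 11, F = 5 + 8 = 13.

22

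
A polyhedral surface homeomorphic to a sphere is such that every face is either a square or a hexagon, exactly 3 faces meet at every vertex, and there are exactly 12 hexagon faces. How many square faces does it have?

Let x be the number of squares; then F = 12 + x.
Edge–face incidences: 2E = 6·12 + 4·x = 72 + 4x.
Every vertex has degree 3, so 3V = 2E.
Euler: V − E + F = 2 ⇒ (2E)/3 − E + (12 + x) = 2.
Multiply by 6: 2·(2E) − 3·(2E) + 6·(12 + x) = 12, i.e. 72 + 6x − (72 + 4x) = 12.
Collecting terms: 2x = 12, so x = 6.
Then 2E = 72 + 4·6 = 96, so E = 48, V = 2E/3 = 32, F = 12 + 6 = 18.

6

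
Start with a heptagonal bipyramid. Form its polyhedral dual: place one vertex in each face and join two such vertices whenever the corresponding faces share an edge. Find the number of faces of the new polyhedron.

9

The base solid has V = 9, E = 21, F = 14.
The dual swaps V and F and preserves E: V′ = F = 14, E′ = E = 21, F′ = V = 9.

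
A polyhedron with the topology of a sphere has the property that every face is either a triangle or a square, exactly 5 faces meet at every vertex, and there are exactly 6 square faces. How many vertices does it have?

24

Let x be the number of triangles; then F = 6 + x.
Edge–face incidences: 2E = 4·6 + 3·x = 24 + 3x.
Every vertex has degree 5, so 5V = 2E.
Euler: V − E + F = 2 ⇒ (2E)/5 − E + (6 + x) = 2.
Multiply by 10: 2·(2E) − 5·(2E) + 10·(6 + x) = 20, i.e. 60 + 10x − 3·(24 + 3x) = 20.
Collecting terms: x − 12 = 20, so x = 32.
Then 2E = 24 + 3·32 = 120, so E = 60, V = 2E/5 = 24, F = 6 + 32 = 38.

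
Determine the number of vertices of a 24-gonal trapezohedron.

50

The n-trapezohedron (dual of the n-antiprism) has V = 2·24 + 2 = 50, E = 4·24 = 96, F = 2·24 = 48.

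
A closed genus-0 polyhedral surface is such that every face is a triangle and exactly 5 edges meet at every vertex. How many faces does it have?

Each face has 3 edges and each edge borders two faces, so 2E = 3F.
Each vertex has degree 5, so 5V = 2E and hence V = 3F/5.
Euler: V − E + F = 2 ⇒ (3F/5) − (3F/2) + F = 2.
Multiply by 10: (6 − 15 + 10)F = 20, i.e. 1F = 20.
So F = 20, E = 3·20/2 = 30, V = 3·20/5 = 12.

20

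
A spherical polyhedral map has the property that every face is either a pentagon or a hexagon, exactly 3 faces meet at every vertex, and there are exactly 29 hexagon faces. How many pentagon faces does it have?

Let x be the number of pentagons; then F = 29 + x.
Edge–face incidences: 2E = 6·29 + 5·x = 174 + 5x.
Every vertex has degree 3, so 3V = 2E.
Euler: V − E + F = 2 ⇒ (2E)/3 − E + (29 + x) = 2.
Multiply by 6: 2·(2E) − 3·(2E) + 6·(29 + x) = 12, i.e. 174 + 6x − (174 + 5x) = 12.
Collecting terms: x = 12.
Then 2E = 174 + 5·12 = 234, so E = 117, V = 2E/3 = 78, F = 29 + 12 = 41.

12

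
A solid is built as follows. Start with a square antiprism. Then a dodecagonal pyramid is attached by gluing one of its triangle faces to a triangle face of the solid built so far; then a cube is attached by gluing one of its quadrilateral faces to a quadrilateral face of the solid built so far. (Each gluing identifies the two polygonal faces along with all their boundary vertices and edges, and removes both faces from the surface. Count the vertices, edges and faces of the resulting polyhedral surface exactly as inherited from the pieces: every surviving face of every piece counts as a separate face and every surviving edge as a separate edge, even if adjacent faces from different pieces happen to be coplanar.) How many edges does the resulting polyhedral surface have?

A square antiprism: V=8, E=16, F=10.
Attach a dodecagonal pyramid (V=13, E=24, F=13) along a 3-gon: merge 3 vertices and 3 edges, delete both glued faces → V=18, E=37, F=21.
Attach a cube (V=8, E=12, F=6) along a 4-gon: merge 4 vertices and 4 edges, delete both glued faces → V=22, E=45, F=25.
Check: V − E + F = 22 − 45 + 25 = 2.

45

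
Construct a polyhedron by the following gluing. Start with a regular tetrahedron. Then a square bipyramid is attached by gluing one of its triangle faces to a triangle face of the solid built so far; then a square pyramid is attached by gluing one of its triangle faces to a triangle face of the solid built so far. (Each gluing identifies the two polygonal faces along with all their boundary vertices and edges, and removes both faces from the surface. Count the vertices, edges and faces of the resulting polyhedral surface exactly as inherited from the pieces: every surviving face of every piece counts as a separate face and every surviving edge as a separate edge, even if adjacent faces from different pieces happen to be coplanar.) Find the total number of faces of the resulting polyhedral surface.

A regular tetrahedron: V=4, E=6, F=4.
Attach a square bipyramid (V=6, E=12, F=8) along a 3-gon: merge 3 vertices and 3 edges, delete both glued faces → V=7, E=15, F=10.
Attach a square pyramid (V=5, E=8, F=5) along a 3-gon: merge 3 vertices and 3 edges, delete both glued faces → V=9, E=20, F=13.
Check: V − E + F = 9 − 20 + 13 = 2.

13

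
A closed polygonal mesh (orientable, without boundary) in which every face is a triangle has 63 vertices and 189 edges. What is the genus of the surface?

Every face is a triangle and each edge borders two faces, so 3F = 2·189, giving F = 126.
χ = V − E + F = 63 − 189 + 126 = 0.
For a closed orientable surface χ = 2 − 2g, so g = (2 − (0))/2 = 1.

1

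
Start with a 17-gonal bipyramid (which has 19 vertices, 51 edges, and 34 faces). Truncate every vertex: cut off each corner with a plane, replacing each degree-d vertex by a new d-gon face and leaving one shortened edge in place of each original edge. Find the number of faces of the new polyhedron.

53

Truncation replaces each original edge-end by a new vertex, so V′ = 2E = 102.
Each original edge survives, and each old vertex of degree d contributes d new edges; summing degrees gives Σd = 2E, so E′ = E + 2E = 3E = 153.
Each original face survives and each original vertex becomes one new face: F′ = F + V = 53.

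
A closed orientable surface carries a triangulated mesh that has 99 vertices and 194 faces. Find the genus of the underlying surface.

Every face is a triangle, so 2E = 3·194 = 582, giving E = 291.
χ = V − E + F = 99 − 291 + 194 = 2.
For a closed orientable surface χ = 2 − 2g, so g = (2 − (2))/2 = 0.

0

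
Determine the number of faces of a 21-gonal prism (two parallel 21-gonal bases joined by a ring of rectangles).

23

A prism on an n-gon has two n-gon bases and n rectangular sides: V = 2·21 = 42, E = 3·21 = 63, F = 21 + 2 = 23.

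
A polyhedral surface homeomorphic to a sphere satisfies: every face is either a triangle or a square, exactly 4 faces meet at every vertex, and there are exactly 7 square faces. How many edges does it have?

Let x be the number of triangles; then F = 7 + x.
Edge–face incidences: 2E = 4·7 + 3·x = 28 + 3x.
Every vertex has degree 4, so 4V = 2E.
Euler: V − E + F = 2 ⇒ (2E)/4 − E + (7 + x) = 2.
Multiply by 8: 2·(2E) − 4·(2E) + 8·(7 + x) = 16, i.e. 56 + 8x − 2·(28 + 3x) = 16.
Collecting terms: 2x = 16, so x = 8.
Then 2E = 28 + 3·8 = 52, so E = 26, V = 2E/4 = 13, F = 7 + 8 = 15.

26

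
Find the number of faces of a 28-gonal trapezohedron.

The n-trapezohedron (dual of the n-antiprism) has V = 2·28 + 2 = 58, E = 4·28 = 112, F = 2·28 = 56.

56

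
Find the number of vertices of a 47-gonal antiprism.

An antiprism on an n-gon has two n-gon caps and 2n triangles: V = 2·47 = 94, E = 4·47 = 188, F = 2·47 + 2 = 96.
Check: V − E + F = 94 − 188 + 96 = 2.

94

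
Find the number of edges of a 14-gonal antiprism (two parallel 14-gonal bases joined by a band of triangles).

An antiprism on an n-gon has two n-gon caps and 2n triangles: V = 2·14 = 28, E = 4·14 = 56, F = 2·14 + 2 = 30.
Check: V − E + F = 28 − 56 + 30 = 2.

56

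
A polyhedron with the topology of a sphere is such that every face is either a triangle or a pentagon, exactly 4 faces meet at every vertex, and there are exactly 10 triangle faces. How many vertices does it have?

10

Let x be the number of pentagons; then F = 10 + x.
Edge–face incidences: 2E = 3·10 + 5·x = 30 + 5x.
Every vertex has degree 4, so 4V = 2E.
Euler: V − E + F = 2 ⇒ (2E)/4 − E + (10 + x) = 2.
Multiply by 8: 2·(2E) − 4·(2E) + 8·(10 + x) = 16, i.e. 80 + 8x − 2·(30 + 5x) = 16.
Collecting terms: −2x + 20 = 16, so −2x = −4, so x = 2.
Then 2E = 30 + 5·2 = 40, so E = 20, V = 2E/4 = 10, F = 10 + 2 = 12.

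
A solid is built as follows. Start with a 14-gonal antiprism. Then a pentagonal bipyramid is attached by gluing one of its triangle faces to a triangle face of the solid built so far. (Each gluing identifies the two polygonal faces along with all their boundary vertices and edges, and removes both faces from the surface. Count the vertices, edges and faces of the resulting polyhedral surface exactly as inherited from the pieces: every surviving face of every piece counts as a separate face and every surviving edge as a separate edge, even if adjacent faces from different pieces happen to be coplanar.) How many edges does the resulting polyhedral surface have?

68

A 14-gonal antiprism: V=28, E=56, F=30.
Attach a pentagonal bipyramid (V=7, E=15, F=10) along a 3-gon: merge 3 vertices and 3 edges, delete both glued faces → V=32, E=68, F=38.
Check: V − E + F = 32 − 68 + 38 = 2.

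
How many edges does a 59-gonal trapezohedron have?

236

The n-trapezohedron (dual of the n-antiprism) has V = 2·59 + 2 = 120, E = 4·59 = 236, F = 2·59 = 118.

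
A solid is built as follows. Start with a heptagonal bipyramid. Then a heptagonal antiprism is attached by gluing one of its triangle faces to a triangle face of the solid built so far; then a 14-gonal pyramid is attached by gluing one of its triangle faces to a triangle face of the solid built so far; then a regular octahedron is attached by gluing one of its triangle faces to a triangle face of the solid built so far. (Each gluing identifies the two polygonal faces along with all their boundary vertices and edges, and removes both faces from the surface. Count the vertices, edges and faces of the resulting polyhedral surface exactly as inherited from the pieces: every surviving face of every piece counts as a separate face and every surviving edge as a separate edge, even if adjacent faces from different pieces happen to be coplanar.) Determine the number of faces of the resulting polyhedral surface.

47

A heptagonal bipyramid: V=9, E=21, F=14.
Attach a heptagonal antiprism (V=14, E=28, F=16) along a 3-gon: merge 3 vertices and 3 edges, delete both glued faces → V=20, E=46, F=28.
Attach a 14-gonal pyramid (V=15, E=28, F=15) along a 3-gon: merge 3 vertices and 3 edges, delete both glued faces → V=32, E=71, F=41.
Attach a regular octahedron (V=6, E=12, F=8) along a 3-gon: merge 3 vertices and 3 edges, delete both glued faces → V=35, E=80, F=47.
Check: V − E + F = 35 − 80 + 47 = 2.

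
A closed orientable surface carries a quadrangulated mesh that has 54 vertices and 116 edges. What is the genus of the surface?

Every face is a square and each edge borders two faces, so 4F = 2·116, giving F = 58.
χ = V − E + F = 54 − 116 + 58 = -4.
For a closed orientable surface χ = 2 − 2g, so g = (2 − (-4))/2 = 3.

3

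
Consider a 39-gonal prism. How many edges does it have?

A prism on an n-gon has two n-gon bases and n rectangular sides: V = 2·39 = 78, E = 3·39 = 117, F = 39 + 2 = 41.

117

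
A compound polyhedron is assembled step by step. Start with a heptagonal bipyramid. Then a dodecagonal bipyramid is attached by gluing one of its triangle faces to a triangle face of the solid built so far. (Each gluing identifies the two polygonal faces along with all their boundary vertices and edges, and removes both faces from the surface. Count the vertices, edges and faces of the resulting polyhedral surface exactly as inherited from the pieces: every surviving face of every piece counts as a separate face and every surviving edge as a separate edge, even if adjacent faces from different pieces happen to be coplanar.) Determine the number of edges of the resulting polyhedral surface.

54

A heptagonal bipyramid: V=9, E=21, F=14.
Attach a dodecagonal bipyramid (V=14, E=36, F=24) along a 3-gon: merge 3 vertices and 3 edges, delete both glued faces → V=20, E=54, F=36.
Check: V − E + F = 20 − 54 + 36 = 2.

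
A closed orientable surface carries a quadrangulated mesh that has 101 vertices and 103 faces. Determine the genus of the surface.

Every face is a square, so 2E = 4·103 = 412, giving E = 206.
χ = V − E + F = 101 − 206 + 103 = -2.
For a closed orientable surface χ = 2 − 2g, so g = (2 − (-2))/2 = 2.

2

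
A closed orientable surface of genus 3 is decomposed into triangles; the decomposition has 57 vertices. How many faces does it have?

122

χ = 2 − 2·3 = -4, and every face is a triangle so 3F = 2E.
V − E + F = -4 with E = 3F/2 gives 57 − (3/2 − 1)·F = -4, so F = 122 and E = 183.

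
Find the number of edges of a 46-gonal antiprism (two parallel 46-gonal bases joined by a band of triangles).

An antiprism on an n-gon has two n-gon caps and 2n triangles: V = 2·46 = 92, E = 4·46 = 184, F = 2·46 + 2 = 94.

184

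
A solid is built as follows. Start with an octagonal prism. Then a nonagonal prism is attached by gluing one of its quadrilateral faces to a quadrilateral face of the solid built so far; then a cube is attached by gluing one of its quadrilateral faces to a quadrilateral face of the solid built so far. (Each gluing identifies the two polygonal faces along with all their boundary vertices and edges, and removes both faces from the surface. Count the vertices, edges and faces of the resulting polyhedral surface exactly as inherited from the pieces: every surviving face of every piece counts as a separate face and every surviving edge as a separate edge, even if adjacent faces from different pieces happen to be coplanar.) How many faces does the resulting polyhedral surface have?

An octagonal prism: V=16, E=24, F=10.
Attach a nonagonal prism (V=18, E=27, F=11) along a 4-gon: merge 4 vertices and 4 edges, delete both glued faces → V=30, E=47, F=19.
Attach a cube (V=8, E=12, F=6) along a 4-gon: merge 4 vertices and 4 edges, delete both glued faces → V=34, E=55, F=23.
Check: V − E + F = 34 − 55 + 23 = 2.

23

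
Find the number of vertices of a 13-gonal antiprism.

26

An antiprism on an n-gon has two n-gon caps and 2n triangles: V = 2·13 = 26, E = 4·13 = 52, F = 2·13 + 2 = 28.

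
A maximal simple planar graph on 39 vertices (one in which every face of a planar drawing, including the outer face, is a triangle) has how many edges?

In a plane triangulation 3F = 2E and V − E + F = 2, so E = 3V − 6 = 3·39 − 6 = 111.

111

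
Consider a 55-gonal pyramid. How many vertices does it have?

56

A pyramid on an n-gon base has one n-gon and n triangles: V = 55 + 1 = 56, E = 2·55 = 110, F = 55 + 1 = 56.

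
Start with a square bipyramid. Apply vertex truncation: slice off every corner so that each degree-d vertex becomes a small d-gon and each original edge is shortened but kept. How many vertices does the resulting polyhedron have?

24

The base solid has V = 6, E = 12, F = 8.
Truncation replaces each original edge-end by a new vertex, so V′ = 2E = 24.
Each original edge survives, and each old vertex of degree d contributes d new edges; summing degrees gives Σd = 2E, so E′ = E + 2E = 3E = 36.
Each original face survives and each original vertex becomes one new face: F′ = F + V = 14.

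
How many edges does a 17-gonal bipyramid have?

51

A bipyramid over an n-gon has 2n triangular faces and n + 2 vertices: V = 17 + 2 = 19, E = 3·17 = 51, F = 2·17 = 34.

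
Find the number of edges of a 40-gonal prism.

A prism on an n-gon has two n-gon bases and n rectangular sides: V = 2·40 = 80, E = 3·40 = 120, F = 40 + 2 = 42.

120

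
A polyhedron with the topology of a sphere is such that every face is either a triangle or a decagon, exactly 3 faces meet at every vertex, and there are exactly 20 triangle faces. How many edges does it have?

90

Let x be the number of decagons; then F = 20 + x.
Edge–face incidences: 2E = 3·20 + 10·x = 60 + 10x.
Every vertex has degree 3, so 3V = 2E.
Euler: V − E + F = 2 ⇒ (2E)/3 − E + (20 + x) = 2.
Multiply by 6: 2·(2E) − 3·(2E) + 6·(20 + x) = 12, i.e. 120 + 6x − (60 + 10x) = 12.
Collecting terms: −4x + 60 = 12, so −4x = −48, so x = 12.
Then 2E = 60 + 10·12 = 180, so E = 90, V = 2E/3 = 60, F = 20 + 12 = 32.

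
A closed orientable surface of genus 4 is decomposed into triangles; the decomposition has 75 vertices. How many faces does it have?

χ = 2 − 2·4 = -6, and every face is a triangle so 3F = 2E.
V − E + F = -6 with E = 3F/2 gives 75 − (3/2 − 1)·F = -6, so F = 162 and E = 243.

162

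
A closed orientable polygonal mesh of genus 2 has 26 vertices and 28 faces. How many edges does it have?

For a closed orientable surface of genus 2, χ = 2 − 2·2 = -2.
E = V + F − (-2) = 26 + 28 − (-2) = 56.

56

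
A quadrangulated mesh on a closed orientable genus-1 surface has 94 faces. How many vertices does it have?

χ = 2 − 2·1 = 0, and every face is a square so 4F = 2E.
E = 4·94/2 = 188. Then V = 0 + E − F = 0 + 188 − 94 = 94.

94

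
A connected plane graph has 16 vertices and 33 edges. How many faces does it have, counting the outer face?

19

Euler's formula for a connected plane graph: V − E + F = 2, so F = 2 − 16 + 33 = 19.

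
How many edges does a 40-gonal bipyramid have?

120

A bipyramid over an n-gon has 2n triangular faces and n + 2 vertices: V = 40 + 2 = 42, E = 3·40 = 120, F = 2·40 = 80.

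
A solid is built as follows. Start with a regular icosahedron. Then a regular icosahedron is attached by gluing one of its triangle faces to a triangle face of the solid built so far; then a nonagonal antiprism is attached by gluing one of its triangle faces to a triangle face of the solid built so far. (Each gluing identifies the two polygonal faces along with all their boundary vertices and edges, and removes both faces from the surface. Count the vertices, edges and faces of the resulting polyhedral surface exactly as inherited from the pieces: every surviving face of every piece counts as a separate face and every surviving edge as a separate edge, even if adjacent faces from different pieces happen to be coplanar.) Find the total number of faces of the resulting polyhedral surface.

56

A regular icosahedron: V=12, E=30, F=20.
Attach a regular icosahedron (V=12, E=30, F=20) along a 3-gon: merge 3 vertices and 3 edges, delete both glued faces → V=21, E=57, F=38.
Attach a nonagonal antiprism (V=18, E=36, F=20) along a 3-gon: merge 3 vertices and 3 edges, delete both glued faces → V=36, E=90, F=56.
Check: V − E + F = 36 − 90 + 56 = 2.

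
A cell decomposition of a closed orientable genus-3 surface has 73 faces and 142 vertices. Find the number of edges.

219

For a closed orientable surface of genus 3, χ = 2 − 2·3 = -4.
E = V + F − (-4) = 142 + 73 − (-4) = 219.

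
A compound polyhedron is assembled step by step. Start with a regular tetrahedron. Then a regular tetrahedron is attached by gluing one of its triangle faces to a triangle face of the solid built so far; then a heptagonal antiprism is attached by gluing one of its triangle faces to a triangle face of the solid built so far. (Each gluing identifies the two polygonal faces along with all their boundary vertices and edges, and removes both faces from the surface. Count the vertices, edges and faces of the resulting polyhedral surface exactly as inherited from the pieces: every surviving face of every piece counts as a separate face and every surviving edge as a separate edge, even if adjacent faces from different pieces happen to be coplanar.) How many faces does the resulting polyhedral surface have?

A regular tetrahedron: V=4, E=6, F=4.
Attach a regular tetrahedron (V=4, E=6, F=4) along a 3-gon: merge 3 vertices and 3 edges, delete both glued faces → V=5, E=9, F=6.
Attach a heptagonal antiprism (V=14, E=28, F=16) along a 3-gon: merge 3 vertices and 3 edges, delete both glued faces → V=16, E=34, F=20.
Check: V − E + F = 16 − 34 + 20 = 2.

20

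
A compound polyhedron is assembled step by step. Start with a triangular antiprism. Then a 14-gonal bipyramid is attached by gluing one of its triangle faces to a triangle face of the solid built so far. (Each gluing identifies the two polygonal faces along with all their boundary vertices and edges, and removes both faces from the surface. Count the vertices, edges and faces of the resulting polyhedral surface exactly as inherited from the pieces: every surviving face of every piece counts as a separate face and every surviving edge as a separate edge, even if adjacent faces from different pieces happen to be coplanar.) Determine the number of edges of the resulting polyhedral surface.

51

A triangular antiprism: V=6, E=12, F=8.
Attach a 14-gonal bipyramid (V=16, E=42, F=28) along a 3-gon: merge 3 vertices and 3 edges, delete both glued faces → V=19, E=51, F=34.
Check: V − E + F = 19 − 51 + 34 = 2.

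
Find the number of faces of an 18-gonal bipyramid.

A bipyramid over an n-gon has 2n triangular faces and n + 2 vertices: V = 18 + 2 = 20, E = 3·18 = 54, F = 2·18 = 36.

36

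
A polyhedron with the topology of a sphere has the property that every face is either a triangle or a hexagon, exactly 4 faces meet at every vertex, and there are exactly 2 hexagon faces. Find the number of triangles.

12

Let x be the number of triangles; then F = 2 + x.
Edge–face incidences: 2E = 6·2 + 3·x = 12 + 3x.
Every vertex has degree 4, so 4V = 2E.
Euler: V − E + F = 2 ⇒ (2E)/4 − E + (2 + x) = 2.
Multiply by 8: 2·(2E) − 4·(2E) + 8·(2 + x) = 16, i.e. 16 + 8x − 2·(12 + 3x) = 16.
Collecting terms: 2x − 8 = 16, so 2x = 24, so x = 12.
Then 2E = 12 + 3·12 = 48, so E = 24, V = 2E/4 = 12, F = 2 + 12 = 14.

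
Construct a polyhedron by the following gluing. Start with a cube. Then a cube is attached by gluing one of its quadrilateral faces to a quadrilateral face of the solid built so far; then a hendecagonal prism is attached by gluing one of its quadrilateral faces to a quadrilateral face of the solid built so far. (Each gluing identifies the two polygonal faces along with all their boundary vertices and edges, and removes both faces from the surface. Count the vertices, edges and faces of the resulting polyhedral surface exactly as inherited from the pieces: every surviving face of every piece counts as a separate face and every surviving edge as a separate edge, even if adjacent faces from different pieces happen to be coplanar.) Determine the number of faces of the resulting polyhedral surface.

A cube: V=8, E=12, F=6.
Attach a cube (V=8, E=12, F=6) along a 4-gon: merge 4 vertices and 4 edges, delete both glued faces → V=12, E=20, F=10.
Attach a hendecagonal prism (V=22, E=33, F=13) along a 4-gon: merge 4 vertices and 4 edges, delete both glued faces → V=30, E=49, F=21.
Check: V − E + F = 30 − 49 + 21 = 2.

21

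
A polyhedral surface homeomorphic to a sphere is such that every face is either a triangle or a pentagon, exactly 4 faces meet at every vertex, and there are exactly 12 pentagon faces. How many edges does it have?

Let x be the number of triangles; then F = 12 + x.
Edge–face incidences: 2E = 5·12 + 3·x = 60 + 3x.
Every vertex has degree 4, so 4V = 2E.
Euler: V − E + F = 2 ⇒ (2E)/4 − E + (12 + x) = 2.
Multiply by 8: 2·(2E) − 4·(2E) + 8·(12 + x) = 16, i.e. 96 + 8x − 2·(60 + 3x) = 16.
Collecting terms: 2x − 24 = 16, so 2x = 40, so x = 20.
Then 2E = 60 + 3·20 = 120, so E = 60, V = 2E/4 = 30, F = 12 + 20 = 32.

60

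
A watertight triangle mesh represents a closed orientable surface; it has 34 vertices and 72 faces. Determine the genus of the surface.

2

Every face is a triangle, so 2E = 3·72 = 216, giving E = 108.
χ = V − E + F = 34 − 108 + 72 = -2.
For a closed orientable surface χ = 2 − 2g, so g = (2 − (-2))/2 = 2.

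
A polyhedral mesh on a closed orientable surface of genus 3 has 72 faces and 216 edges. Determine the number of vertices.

For a closed orientable surface of genus 3, χ = 2 − 2·3 = -4.
V = -4 + E − F = -4 + 216 − 72 = 140.

140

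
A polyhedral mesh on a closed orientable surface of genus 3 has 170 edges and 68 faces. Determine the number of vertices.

98

For a closed orientable surface of genus 3, χ = 2 − 2·3 = -4.
V = -4 + E − F = -4 + 170 − 68 = 98.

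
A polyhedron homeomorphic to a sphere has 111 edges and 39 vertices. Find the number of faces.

Here V − E + F = 2.
F = 2 − V + E = 2 − 39 + 111 = 74.

74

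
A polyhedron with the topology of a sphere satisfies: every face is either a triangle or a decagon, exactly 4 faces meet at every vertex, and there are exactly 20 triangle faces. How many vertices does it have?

Let x be the number of decagons; then F = 20 + x.
Edge–face incidences: 2E = 3·20 + 10·x = 60 + 10x.
Every vertex has degree 4, so 4V = 2E.
Euler: V − E + F = 2 ⇒ (2E)/4 − E + (20 + x) = 2.
Multiply by 8: 2·(2E) − 4·(2E) + 8·(20 + x) = 16, i.e. 160 + 8x − 2·(60 + 10x) = 16.
Collecting terms: −12x + 40 = 16, so −12x = −24, so x = 2.
Then 2E = 60 + 10·2 = 80, so E = 40, V = 2E/4 = 20, F = 20 + 2 = 22.

20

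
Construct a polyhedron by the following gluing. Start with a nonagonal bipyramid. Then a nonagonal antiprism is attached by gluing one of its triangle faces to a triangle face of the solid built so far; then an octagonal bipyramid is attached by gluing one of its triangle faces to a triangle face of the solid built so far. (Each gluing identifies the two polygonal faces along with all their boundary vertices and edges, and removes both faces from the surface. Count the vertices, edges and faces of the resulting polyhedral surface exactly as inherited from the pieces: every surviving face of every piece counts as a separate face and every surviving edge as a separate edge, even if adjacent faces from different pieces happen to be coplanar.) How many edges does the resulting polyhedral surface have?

81

A nonagonal bipyramid: V=11, E=27, F=18.
Attach a nonagonal antiprism (V=18, E=36, F=20) along a 3-gon: merge 3 vertices and 3 edges, delete both glued faces → V=26, E=60, F=36.
Attach an octagonal bipyramid (V=10, E=24, F=16) along a 3-gon: merge 3 vertices and 3 edges, delete both glued faces → V=33, E=81, F=50.
Check: V − E + F = 33 − 81 + 50 = 2.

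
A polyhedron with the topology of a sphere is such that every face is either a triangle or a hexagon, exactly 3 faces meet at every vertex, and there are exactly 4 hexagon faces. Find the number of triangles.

Let x be the number of triangles; then F = 4 + x.
Edge–face incidences: 2E = 6·4 + 3·x = 24 + 3x.
Every vertex has degree 3, so 3V = 2E.
Euler: V − E + F = 2 ⇒ (2E)/3 − E + (4 + x) = 2.
Multiply by 6: 2·(2E) − 3·(2E) + 6·(4 + x) = 12, i.e. 24 + 6x − (24 + 3x) = 12.
Collecting terms: 3x = 12, so x = 4.
Then 2E = 24 + 3·4 = 36, so E = 18, V = 2E/3 = 12, F = 4 + 4 = 8.

4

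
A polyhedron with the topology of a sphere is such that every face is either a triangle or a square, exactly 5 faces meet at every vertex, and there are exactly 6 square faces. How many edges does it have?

Let x be the number of triangles; then F = 6 + x.
Edge–face incidences: 2E = 4·6 + 3·x = 24 + 3x.
Every vertex has degree 5, so 5V = 2E.
Euler: V − E + F = 2 ⇒ (2E)/5 − E + (6 + x) = 2.
Multiply by 10: 2·(2E) − 5·(2E) + 10·(6 + x) = 20, i.e. 60 + 10x − 3·(24 + 3x) = 20.
Collecting terms: x − 12 = 20, so x = 32.
Then 2E = 24 + 3·32 = 120, so E = 60, V = 2E/5 = 24, F = 6 + 32 = 38.

60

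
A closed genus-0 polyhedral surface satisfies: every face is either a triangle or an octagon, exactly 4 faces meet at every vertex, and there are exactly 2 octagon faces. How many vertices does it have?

16

Let x be the number of triangles; then F = 2 + x.
Edge–face incidences: 2E = 8·2 + 3·x = 16 + 3x.
Every vertex has degree 4, so 4V = 2E.
Euler: V − E + F = 2 ⇒ (2E)/4 − E + (2 + x) = 2.
Multiply by 8: 2·(2E) − 4·(2E) + 8·(2 + x) = 16, i.e. 16 + 8x − 2·(16 + 3x) = 16.
Collecting terms: 2x − 16 = 16, so 2x = 32, so x = 16.
Then 2E = 16 + 3·16 = 64, so E = 32, V = 2E/4 = 16, F = 2 + 16 = 18.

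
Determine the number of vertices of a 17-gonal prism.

34

A prism on an n-gon has two n-gon bases and n rectangular sides: V = 2·17 = 34, E = 3·17 = 51, F = 17 + 2 = 19.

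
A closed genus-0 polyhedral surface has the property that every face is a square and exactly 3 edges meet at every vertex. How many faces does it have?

Each face has 4 edges and each edge borders two faces, so 2E = 4F.
Each vertex has degree 3, so 3V = 2E and hence V = 4F/3.
Euler: V − E + F = 2 ⇒ (4F/3) − (4F/2) + F = 2.
Multiply by 6: (8 − 12 + 6)F = 12, i.e. 2F = 12.
So F = 6, E = 4·6/2 = 12, V = 4·6/3 = 8.

6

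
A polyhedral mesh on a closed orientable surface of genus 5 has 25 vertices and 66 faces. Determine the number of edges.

For a closed orientable surface of genus 5, χ = 2 − 2·5 = -8.
E = V + F − (-8) = 25 + 66 − (-8) = 99.

99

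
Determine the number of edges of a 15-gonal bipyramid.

45

A bipyramid over an n-gon has 2n triangular faces and n + 2 vertices: V = 15 + 2 = 17, E = 3·15 = 45, F = 2·15 = 30.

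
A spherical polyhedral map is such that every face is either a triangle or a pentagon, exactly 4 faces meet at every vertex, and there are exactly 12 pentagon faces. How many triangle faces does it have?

20

Let x be the number of triangles; then F = 12 + x.
Edge–face incidences: 2E = 5·12 + 3·x = 60 + 3x.
Every vertex has degree 4, so 4V = 2E.
Euler: V − E + F = 2 ⇒ (2E)/4 − E + (12 + x) = 2.
Multiply by 8: 2·(2E) − 4·(2E) + 8·(12 + x) = 16, i.e. 96 + 8x − 2·(60 + 3x) = 16.
Collecting terms: 2x − 24 = 16, so 2x = 40, so x = 20.
Then 2E = 60 + 3·20 = 120, so E = 60, V = 2E/4 = 30, F = 12 + 20 = 32.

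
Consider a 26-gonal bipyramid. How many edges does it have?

78

A bipyramid over an n-gon has 2n triangular faces and n + 2 vertices: V = 26 + 2 = 28, E = 3·26 = 78, F = 2·26 = 52.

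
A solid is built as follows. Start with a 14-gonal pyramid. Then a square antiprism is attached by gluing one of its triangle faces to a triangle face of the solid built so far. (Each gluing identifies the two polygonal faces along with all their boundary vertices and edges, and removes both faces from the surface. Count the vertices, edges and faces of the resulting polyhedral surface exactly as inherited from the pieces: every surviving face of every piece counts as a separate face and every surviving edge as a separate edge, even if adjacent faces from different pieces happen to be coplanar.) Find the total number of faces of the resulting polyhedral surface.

23

A 14-gonal pyramid: V=15, E=28, F=15.
Attach a square antiprism (V=8, E=16, F=10) along a 3-gon: merge 3 vertices and 3 edges, delete both glued faces → V=20, E=41, F=23.
Check: V − E + F = 20 − 41 + 23 = 2.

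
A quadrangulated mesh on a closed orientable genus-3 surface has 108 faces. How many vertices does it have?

104

χ = 2 − 2·3 = -4, and every face is a square so 4F = 2E.
E = 4·108/2 = 216. Then V = -4 + E − F = -4 + 216 − 108 = 104.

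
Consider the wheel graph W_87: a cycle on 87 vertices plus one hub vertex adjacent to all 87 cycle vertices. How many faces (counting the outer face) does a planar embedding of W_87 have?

W_87 has V = 87 + 1 = 88 vertices and E = 2·87 = 174 edges.
By Euler's formula F = 2 − V + E = 2 − 88 + 174 = 88.

88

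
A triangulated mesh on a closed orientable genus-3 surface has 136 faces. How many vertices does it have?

64

χ = 2 − 2·3 = -4, and every face is a triangle so 3F = 2E.
E = 3·136/2 = 204. Then V = -4 + E − F = -4 + 204 − 136 = 64.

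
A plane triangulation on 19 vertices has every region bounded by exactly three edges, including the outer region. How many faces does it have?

In a plane triangulation 3F = 2E and V − E + F = 2, so F = 2V − 4 = 2·19 − 4 = 34.

34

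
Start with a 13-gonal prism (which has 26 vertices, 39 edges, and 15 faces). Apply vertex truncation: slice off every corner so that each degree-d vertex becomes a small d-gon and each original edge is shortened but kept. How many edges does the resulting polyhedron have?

117

Truncation replaces each original edge-end by a new vertex, so V′ = 2E = 78.
Each original edge survives, and each old vertex of degree d contributes d new edges; summing degrees gives Σd = 2E, so E′ = E + 2E = 3E = 117.
Each original face survives and each original vertex becomes one new face: F′ = F + V = 41.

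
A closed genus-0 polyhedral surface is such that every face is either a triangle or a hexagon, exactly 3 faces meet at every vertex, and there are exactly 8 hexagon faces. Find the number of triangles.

4

Let x be the number of triangles; then F = 8 + x.
Edge–face incidences: 2E = 6·8 + 3·x = 48 + 3x.
Every vertex has degree 3, so 3V = 2E.
Euler: V − E + F = 2 ⇒ (2E)/3 − E + (8 + x) = 2.
Multiply by 6: 2·(2E) − 3·(2E) + 6·(8 + x) = 12, i.e. 48 + 6x − (48 + 3x) = 12.
Collecting terms: 3x = 12, so x = 4.
Then 2E = 48 + 3·4 = 60, so E = 30, V = 2E/3 = 20, F = 8 + 4 = 12.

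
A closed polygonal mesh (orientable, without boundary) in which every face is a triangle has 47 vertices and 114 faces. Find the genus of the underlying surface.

Every face is a triangle, so 2E = 3·114 = 342, giving E = 171.
χ = V − E + F = 47 − 171 + 114 = -10.
For a closed orientable surface χ = 2 − 2g, so g = (2 − (-10))/2 = 6.

6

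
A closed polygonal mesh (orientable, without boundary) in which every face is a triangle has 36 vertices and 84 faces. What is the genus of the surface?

4

Every face is a triangle, so 2E = 3·84 = 252, giving E = 126.
χ = V − E + F = 36 − 126 + 84 = -6.
For a closed orientable surface χ = 2 − 2g, so g = (2 − (-6))/2 = 4.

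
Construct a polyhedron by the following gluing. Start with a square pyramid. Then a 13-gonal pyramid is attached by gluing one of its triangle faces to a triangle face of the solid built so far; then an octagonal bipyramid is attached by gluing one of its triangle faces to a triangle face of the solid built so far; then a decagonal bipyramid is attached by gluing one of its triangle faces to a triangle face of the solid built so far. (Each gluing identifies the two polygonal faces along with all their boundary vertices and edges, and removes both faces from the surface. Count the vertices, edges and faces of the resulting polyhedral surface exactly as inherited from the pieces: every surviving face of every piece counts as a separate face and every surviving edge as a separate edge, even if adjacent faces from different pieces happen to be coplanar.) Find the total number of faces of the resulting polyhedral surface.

A square pyramid: V=5, E=8, F=5.
Attach a 13-gonal pyramid (V=14, E=26, F=14) along a 3-gon: merge 3 vertices and 3 edges, delete both glued faces → V=16, E=31, F=17.
Attach an octagonal bipyramid (V=10, E=24, F=16) along a 3-gon: merge 3 vertices and 3 edges, delete both glued faces → V=23, E=52, F=31.
Attach a decagonal bipyramid (V=12, E=30, F=20) along a 3-gon: merge 3 vertices and 3 edges, delete both glued faces → V=32, E=79, F=49.
Check: V − E + F = 32 − 79 + 49 = 2.

49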